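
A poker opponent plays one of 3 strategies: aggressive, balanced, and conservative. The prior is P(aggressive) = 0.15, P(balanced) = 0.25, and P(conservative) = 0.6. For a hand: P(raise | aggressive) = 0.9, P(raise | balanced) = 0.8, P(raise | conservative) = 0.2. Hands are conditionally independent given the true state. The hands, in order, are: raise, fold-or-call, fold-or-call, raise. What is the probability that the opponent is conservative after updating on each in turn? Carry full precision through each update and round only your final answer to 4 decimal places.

Each posterior becomes the prior for the next update.
After 'raise': normaliser = 0.9·0.1500 + 0.8·0.2500 + 0.2·0.6000; P(aggressive) ≈ 0.2967, P(balanced) ≈ 0.4396, P(conservative) ≈ 0.2637
After 'fold-or-call': normaliser = 0.1·0.2967 + 0.2·0.4396 + 0.8·0.2637; P(aggressive) ≈ 0.0903, P(balanced) ≈ 0.2676, P(conservative) ≈ 0.6421
After 'fold-or-call': normaliser = 0.1·0.0903 + 0.2·0.2676 + 0.8·0.6421; P(aggressive) ≈ 0.0157, P(balanced) ≈ 0.0929, P(conservative) ≈ 0.8915
After 'raise': normaliser = 0.9·0.0157 + 0.8·0.0929 + 0.2·0.8915; P(aggressive) ≈ 0.0529, P(balanced) ≈ 0.2786, P(conservative) ≈ 0.6686

0.6686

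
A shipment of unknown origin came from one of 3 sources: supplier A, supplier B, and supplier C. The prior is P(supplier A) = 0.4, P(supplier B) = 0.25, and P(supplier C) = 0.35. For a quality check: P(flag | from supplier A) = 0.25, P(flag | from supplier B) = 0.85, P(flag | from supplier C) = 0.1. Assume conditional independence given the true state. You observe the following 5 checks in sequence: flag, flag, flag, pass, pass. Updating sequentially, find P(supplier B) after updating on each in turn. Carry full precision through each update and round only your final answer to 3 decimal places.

0.476

After 'flag': normaliser = 0.25·0.4000 + 0.85·0.2500 + 0.1·0.3500; P(supplier A) ≈ 0.2878, P(supplier B) ≈ 0.6115, P(supplier C) ≈ 0.1007
After 'flag': normaliser = 0.25·0.2878 + 0.85·0.6115 + 0.1·0.1007; P(supplier A) ≈ 0.1195, P(supplier B) ≈ 0.8637, P(supplier C) ≈ 0.0167
After 'flag': normaliser = 0.25·0.1195 + 0.85·0.8637 + 0.1·0.0167; P(supplier A) ≈ 0.0390, P(supplier B) ≈ 0.9588, P(supplier C) ≈ 0.0022
After 'pass': normaliser = 0.75·0.0390 + 0.15·0.9588 + 0.9·0.0022; P(supplier A) ≈ 0.1672, P(supplier B) ≈ 0.8215, P(supplier C) ≈ 0.0112
After 'pass': normaliser = 0.75·0.1672 + 0.15·0.8215 + 0.9·0.0112; P(supplier A) ≈ 0.4847, P(supplier B) ≈ 0.4762, P(supplier C) ≈ 0.0391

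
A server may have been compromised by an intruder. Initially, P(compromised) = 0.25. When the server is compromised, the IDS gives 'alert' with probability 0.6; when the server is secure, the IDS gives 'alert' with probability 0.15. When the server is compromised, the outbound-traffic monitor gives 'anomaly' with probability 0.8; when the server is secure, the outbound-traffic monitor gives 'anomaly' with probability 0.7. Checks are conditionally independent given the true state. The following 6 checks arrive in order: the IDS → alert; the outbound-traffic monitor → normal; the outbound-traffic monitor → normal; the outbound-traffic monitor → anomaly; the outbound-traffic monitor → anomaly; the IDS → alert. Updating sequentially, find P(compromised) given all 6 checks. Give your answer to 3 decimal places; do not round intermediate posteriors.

Each posterior becomes the prior for the next update.
After the IDS='alert': P(compromised) = 0.6·0.2500 / (0.6·0.2500 + 0.15·0.7500) ≈ 0.5714
After the outbound-traffic monitor='normal': P(compromised) = 0.2·0.5714 / (0.2·0.5714 + 0.3·0.4286) ≈ 0.4706
After the outbound-traffic monitor='normal': P(compromised) = 0.2·0.4706 / (0.2·0.4706 + 0.3·0.5294) ≈ 0.3721
After the outbound-traffic monitor='anomaly': P(compromised) = 0.8·0.3721 / (0.8·0.3721 + 0.7·0.6279) ≈ 0.4038
After the outbound-traffic monitor='anomaly': P(compromised) = 0.8·0.4038 / (0.8·0.4038 + 0.7·0.5962) ≈ 0.4363
After the IDS='alert': P(compromised) = 0.6·0.4363 / (0.6·0.4363 + 0.15·0.5637) ≈ 0.7559

0.756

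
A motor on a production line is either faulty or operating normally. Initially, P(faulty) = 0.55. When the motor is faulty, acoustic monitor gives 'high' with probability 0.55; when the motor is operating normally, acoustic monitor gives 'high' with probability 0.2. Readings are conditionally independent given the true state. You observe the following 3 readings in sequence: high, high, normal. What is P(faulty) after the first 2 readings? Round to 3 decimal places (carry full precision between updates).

After 'high': P(faulty) = 0.55·0.5500 / (0.55·0.5500 + 0.2·0.4500) ≈ 0.7707
After 'high': P(faulty) = 0.55·0.7707 / (0.55·0.7707 + 0.2·0.2293) ≈ 0.9024

0.902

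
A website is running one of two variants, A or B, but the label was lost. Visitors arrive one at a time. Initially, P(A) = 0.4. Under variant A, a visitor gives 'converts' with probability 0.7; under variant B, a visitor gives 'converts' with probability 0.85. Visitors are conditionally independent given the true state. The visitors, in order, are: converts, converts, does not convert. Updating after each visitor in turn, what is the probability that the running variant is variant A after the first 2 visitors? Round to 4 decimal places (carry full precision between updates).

0.3114

After 'converts': P(A) = 0.7·0.4000 / (0.7·0.4000 + 0.85·0.6000) ≈ 0.3544
After 'converts': P(A) = 0.7·0.3544 / (0.7·0.3544 + 0.85·0.6456) ≈ 0.3114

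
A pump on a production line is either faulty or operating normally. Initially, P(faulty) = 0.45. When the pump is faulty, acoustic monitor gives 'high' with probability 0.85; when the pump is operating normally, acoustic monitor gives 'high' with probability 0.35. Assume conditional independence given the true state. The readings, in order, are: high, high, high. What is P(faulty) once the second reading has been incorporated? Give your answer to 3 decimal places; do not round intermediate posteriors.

0.828

After 'high': P(faulty) = 0.85·0.4500 / (0.85·0.4500 + 0.35·0.5500) ≈ 0.6652
After 'high': P(faulty) = 0.85·0.6652 / (0.85·0.6652 + 0.35·0.3348) ≈ 0.8283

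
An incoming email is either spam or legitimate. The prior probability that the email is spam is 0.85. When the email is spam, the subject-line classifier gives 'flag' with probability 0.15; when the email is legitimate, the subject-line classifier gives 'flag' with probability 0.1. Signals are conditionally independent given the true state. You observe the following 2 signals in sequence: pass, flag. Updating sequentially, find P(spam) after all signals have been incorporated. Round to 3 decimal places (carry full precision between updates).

0.889

After 'pass': P(spam) = 0.85·0.8500 / (0.85·0.8500 + 0.9·0.1500) ≈ 0.8426
After 'flag': P(spam) = 0.15·0.8426 / (0.15·0.8426 + 0.1·0.1574) ≈ 0.8892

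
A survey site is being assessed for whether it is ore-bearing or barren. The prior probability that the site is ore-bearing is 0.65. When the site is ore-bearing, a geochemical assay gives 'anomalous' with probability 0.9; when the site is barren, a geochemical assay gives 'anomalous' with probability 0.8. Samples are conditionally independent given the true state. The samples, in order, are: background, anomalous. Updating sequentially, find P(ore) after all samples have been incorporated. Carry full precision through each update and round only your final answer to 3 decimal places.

0.511

Each posterior becomes the prior for the next update.
After 'background': P(ore) = 0.1·0.6500 / (0.1·0.6500 + 0.2·0.3500) ≈ 0.4815
After 'anomalous': P(ore) = 0.9·0.4815 / (0.9·0.4815 + 0.8·0.5185) ≈ 0.5109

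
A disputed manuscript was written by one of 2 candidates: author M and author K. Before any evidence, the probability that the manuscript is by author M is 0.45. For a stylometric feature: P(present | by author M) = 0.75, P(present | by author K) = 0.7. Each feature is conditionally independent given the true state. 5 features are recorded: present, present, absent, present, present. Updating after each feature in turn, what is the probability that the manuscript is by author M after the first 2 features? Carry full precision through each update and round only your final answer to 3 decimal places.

0.484

After 'present': P(author M) = 0.75·0.4500 / (0.75·0.4500 + 0.7·0.5500) ≈ 0.4671
After 'present': P(author M) = 0.75·0.4671 / (0.75·0.4671 + 0.7·0.5329) ≈ 0.4843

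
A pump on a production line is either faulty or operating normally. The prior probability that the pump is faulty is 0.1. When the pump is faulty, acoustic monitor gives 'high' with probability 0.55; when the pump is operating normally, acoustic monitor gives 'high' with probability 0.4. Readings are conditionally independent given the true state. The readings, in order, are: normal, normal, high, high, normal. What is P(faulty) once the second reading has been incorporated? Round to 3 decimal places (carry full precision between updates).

0.059

Each posterior becomes the prior for the next update.
After 'normal': P(faulty) = 0.45·0.1000 / (0.45·0.1000 + 0.6·0.9000) ≈ 0.0769
After 'normal': P(faulty) = 0.45·0.0769 / (0.45·0.0769 + 0.6·0.9231) ≈ 0.0588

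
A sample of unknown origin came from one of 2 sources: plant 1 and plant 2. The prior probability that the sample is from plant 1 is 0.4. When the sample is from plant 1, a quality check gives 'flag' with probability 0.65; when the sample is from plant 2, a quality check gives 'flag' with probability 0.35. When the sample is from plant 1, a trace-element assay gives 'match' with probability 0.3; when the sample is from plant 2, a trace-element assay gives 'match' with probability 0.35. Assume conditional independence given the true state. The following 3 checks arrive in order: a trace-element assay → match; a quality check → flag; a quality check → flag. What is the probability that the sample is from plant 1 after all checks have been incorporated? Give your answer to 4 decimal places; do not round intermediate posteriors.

0.6634

Apply Bayes' rule sequentially, carrying P(plant 1) forward.
After a trace-element assay='match': P(plant 1) = 0.3·0.4000 / (0.3·0.4000 + 0.35·0.6000) ≈ 0.3636
After a quality check='flag': P(plant 1) = 0.65·0.3636 / (0.65·0.3636 + 0.35·0.6364) ≈ 0.5149
After a quality check='flag': P(plant 1) = 0.65·0.5149 / (0.65·0.5149 + 0.35·0.4851) ≈ 0.6634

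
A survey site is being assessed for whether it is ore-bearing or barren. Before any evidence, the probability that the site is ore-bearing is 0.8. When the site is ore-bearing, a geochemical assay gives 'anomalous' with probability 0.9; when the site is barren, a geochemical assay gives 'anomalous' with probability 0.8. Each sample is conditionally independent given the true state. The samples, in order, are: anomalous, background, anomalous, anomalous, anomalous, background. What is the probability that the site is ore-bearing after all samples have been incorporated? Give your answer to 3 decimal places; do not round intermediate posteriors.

After 'anomalous': P(ore) = 0.9·0.8000 / (0.9·0.8000 + 0.8·0.2000) ≈ 0.8182
After 'background': P(ore) = 0.1·0.8182 / (0.1·0.8182 + 0.2·0.1818) ≈ 0.6923
After 'anomalous': P(ore) = 0.9·0.6923 / (0.9·0.6923 + 0.8·0.3077) ≈ 0.7168
After 'anomalous': P(ore) = 0.9·0.7168 / (0.9·0.7168 + 0.8·0.2832) ≈ 0.7401
After 'anomalous': P(ore) = 0.9·0.7401 / (0.9·0.7401 + 0.8·0.2599) ≈ 0.7621
After 'background': P(ore) = 0.1·0.7621 / (0.1·0.7621 + 0.2·0.2379) ≈ 0.6157

0.616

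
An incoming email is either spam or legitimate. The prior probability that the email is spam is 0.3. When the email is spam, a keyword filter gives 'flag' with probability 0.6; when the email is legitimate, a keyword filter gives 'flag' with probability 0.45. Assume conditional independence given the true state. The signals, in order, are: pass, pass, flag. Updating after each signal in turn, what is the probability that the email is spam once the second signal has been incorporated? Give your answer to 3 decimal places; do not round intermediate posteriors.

Apply Bayes' rule sequentially, carrying P(spam) forward.
After 'pass': P(spam) = 0.4·0.3000 / (0.4·0.3000 + 0.55·0.7000) ≈ 0.2376
After 'pass': P(spam) = 0.4·0.2376 / (0.4·0.2376 + 0.55·0.7624) ≈ 0.1848

0.185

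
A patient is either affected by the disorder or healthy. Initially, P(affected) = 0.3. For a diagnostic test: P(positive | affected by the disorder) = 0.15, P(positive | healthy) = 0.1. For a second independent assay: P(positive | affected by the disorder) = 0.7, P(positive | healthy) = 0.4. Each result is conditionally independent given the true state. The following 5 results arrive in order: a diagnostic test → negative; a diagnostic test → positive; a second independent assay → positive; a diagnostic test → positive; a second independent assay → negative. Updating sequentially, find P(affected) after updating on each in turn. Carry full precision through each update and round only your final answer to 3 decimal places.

0.443

After a diagnostic test='negative': P(affected) = 0.85·0.3000 / (0.85·0.3000 + 0.9·0.7000) ≈ 0.2881
After a diagnostic test='positive': P(affected) = 0.15·0.2881 / (0.15·0.2881 + 0.1·0.7119) ≈ 0.3778
After a second independent assay='positive': P(affected) = 0.7·0.3778 / (0.7·0.3778 + 0.4·0.6222) ≈ 0.5152
After a diagnostic test='positive': P(affected) = 0.15·0.5152 / (0.15·0.5152 + 0.1·0.4848) ≈ 0.6145
After a second independent assay='negative': P(affected) = 0.3·0.6145 / (0.3·0.6145 + 0.6·0.3855) ≈ 0.4435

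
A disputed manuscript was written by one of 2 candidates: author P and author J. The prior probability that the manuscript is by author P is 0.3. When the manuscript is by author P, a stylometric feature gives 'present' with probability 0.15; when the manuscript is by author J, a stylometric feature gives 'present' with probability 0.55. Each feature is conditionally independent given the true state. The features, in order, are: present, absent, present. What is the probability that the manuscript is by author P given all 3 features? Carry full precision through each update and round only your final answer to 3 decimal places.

After 'present': P(author P) = 0.15·0.3000 / (0.15·0.3000 + 0.55·0.7000) ≈ 0.1047
After 'absent': P(author P) = 0.85·0.1047 / (0.85·0.1047 + 0.45·0.8953) ≈ 0.1809
After 'present': P(author P) = 0.15·0.1809 / (0.15·0.1809 + 0.55·0.8191) ≈ 0.0568

0.057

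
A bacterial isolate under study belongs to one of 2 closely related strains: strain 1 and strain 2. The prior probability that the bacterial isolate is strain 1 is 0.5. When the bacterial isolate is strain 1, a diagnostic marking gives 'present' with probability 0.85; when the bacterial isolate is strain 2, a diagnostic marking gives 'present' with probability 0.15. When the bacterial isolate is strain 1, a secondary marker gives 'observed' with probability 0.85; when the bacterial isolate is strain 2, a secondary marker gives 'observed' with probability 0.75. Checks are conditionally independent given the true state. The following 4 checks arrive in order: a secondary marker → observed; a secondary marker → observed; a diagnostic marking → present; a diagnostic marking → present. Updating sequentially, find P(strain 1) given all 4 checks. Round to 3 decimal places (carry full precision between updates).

After a secondary marker='observed': P(strain 1) = 0.85·0.5000 / (0.85·0.5000 + 0.75·0.5000) ≈ 0.5312
After a secondary marker='observed': P(strain 1) = 0.85·0.5312 / (0.85·0.5312 + 0.75·0.4688) ≈ 0.5623
After a diagnostic marking='present': P(strain 1) = 0.85·0.5623 / (0.85·0.5623 + 0.15·0.4377) ≈ 0.8792
After a diagnostic marking='present': P(strain 1) = 0.85·0.8792 / (0.85·0.8792 + 0.15·0.1208) ≈ 0.9763

0.976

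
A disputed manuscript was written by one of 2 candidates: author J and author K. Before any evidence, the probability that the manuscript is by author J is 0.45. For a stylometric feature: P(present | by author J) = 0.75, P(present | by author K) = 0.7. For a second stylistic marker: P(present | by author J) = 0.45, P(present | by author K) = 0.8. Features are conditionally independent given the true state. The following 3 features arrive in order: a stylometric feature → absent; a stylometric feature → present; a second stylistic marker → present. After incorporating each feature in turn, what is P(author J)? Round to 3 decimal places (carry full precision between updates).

0.291

Each posterior becomes the prior for the next update.
After a stylometric feature='absent': P(author J) = 0.25·0.4500 / (0.25·0.4500 + 0.3·0.5500) ≈ 0.4054
After a stylometric feature='present': P(author J) = 0.75·0.4054 / (0.75·0.4054 + 0.7·0.5946) ≈ 0.4221
After a second stylistic marker='present': P(author J) = 0.45·0.4221 / (0.45·0.4221 + 0.8·0.5779) ≈ 0.2912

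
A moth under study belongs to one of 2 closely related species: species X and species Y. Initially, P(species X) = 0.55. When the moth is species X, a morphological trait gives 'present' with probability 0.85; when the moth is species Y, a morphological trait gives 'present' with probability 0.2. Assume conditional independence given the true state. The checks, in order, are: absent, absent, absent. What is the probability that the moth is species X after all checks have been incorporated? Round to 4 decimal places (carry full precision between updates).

After 'absent': P(species X) = 0.15·0.5500 / (0.15·0.5500 + 0.8·0.4500) ≈ 0.1864
After 'absent': P(species X) = 0.15·0.1864 / (0.15·0.1864 + 0.8·0.8136) ≈ 0.0412
After 'absent': P(species X) = 0.15·0.0412 / (0.15·0.0412 + 0.8·0.9588) ≈ 0.0080

0.0080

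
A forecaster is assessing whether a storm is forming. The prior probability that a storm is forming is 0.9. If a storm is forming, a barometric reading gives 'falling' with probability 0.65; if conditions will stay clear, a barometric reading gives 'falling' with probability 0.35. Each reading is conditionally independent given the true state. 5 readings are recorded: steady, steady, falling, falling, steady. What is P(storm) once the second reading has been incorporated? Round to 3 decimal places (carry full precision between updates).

After 'steady': P(storm) = 0.35·0.9000 / (0.35·0.9000 + 0.65·0.1000) ≈ 0.8289
After 'steady': P(storm) = 0.35·0.8289 / (0.35·0.8289 + 0.65·0.1711) ≈ 0.7230

0.723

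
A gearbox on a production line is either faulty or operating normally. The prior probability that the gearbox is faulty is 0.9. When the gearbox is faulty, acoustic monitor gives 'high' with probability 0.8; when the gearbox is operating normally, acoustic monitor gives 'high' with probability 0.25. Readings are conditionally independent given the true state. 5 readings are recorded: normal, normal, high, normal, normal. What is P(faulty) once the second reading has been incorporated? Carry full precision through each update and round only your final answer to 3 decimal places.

After 'normal': P(faulty) = 0.2·0.9000 / (0.2·0.9000 + 0.75·0.1000) ≈ 0.7059
After 'normal': P(faulty) = 0.2·0.7059 / (0.2·0.7059 + 0.75·0.2941) ≈ 0.3902

0.390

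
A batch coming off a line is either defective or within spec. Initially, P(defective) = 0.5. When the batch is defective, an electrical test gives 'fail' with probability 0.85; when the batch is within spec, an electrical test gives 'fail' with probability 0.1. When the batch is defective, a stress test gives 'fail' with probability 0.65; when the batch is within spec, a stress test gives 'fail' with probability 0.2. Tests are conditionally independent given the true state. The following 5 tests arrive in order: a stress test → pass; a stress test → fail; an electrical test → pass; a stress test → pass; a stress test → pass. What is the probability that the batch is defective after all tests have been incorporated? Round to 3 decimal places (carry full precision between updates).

0.043

After a stress test='pass': P(defective) = 0.35·0.5000 / (0.35·0.5000 + 0.8·0.5000) ≈ 0.3043
After a stress test='fail': P(defective) = 0.65·0.3043 / (0.65·0.3043 + 0.2·0.6957) ≈ 0.5871
After an electrical test='pass': P(defective) = 0.15·0.5871 / (0.15·0.5871 + 0.9·0.4129) ≈ 0.1916
After a stress test='pass': P(defective) = 0.35·0.1916 / (0.35·0.1916 + 0.8·0.8084) ≈ 0.0939
After a stress test='pass': P(defective) = 0.35·0.0939 / (0.35·0.0939 + 0.8·0.9061) ≈ 0.0434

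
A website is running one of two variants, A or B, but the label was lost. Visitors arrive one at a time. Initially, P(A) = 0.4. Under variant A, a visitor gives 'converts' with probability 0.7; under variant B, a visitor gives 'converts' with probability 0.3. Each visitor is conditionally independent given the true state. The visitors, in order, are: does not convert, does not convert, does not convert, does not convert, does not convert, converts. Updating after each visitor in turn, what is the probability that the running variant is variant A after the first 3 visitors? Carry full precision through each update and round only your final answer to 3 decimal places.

0.050

After 'does not convert': P(A) = 0.3·0.4000 / (0.3·0.4000 + 0.7·0.6000) ≈ 0.2222
After 'does not convert': P(A) = 0.3·0.2222 / (0.3·0.2222 + 0.7·0.7778) ≈ 0.1091
After 'does not convert': P(A) = 0.3·0.1091 / (0.3·0.1091 + 0.7·0.8909) ≈ 0.0499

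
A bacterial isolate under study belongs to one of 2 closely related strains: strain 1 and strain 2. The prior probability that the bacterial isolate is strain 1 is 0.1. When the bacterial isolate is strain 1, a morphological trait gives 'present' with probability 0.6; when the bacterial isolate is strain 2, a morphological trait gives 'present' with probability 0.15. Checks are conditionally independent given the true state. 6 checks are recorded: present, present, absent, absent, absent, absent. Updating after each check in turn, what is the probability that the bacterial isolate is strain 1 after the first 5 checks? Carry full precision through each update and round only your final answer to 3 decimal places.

0.156

Each posterior becomes the prior for the next update.
After 'present': P(strain 1) = 0.6·0.1000 / (0.6·0.1000 + 0.15·0.9000) ≈ 0.3077
After 'present': P(strain 1) = 0.6·0.3077 / (0.6·0.3077 + 0.15·0.6923) ≈ 0.6400
After 'absent': P(strain 1) = 0.4·0.6400 / (0.4·0.6400 + 0.85·0.3600) ≈ 0.4555
After 'absent': P(strain 1) = 0.4·0.4555 / (0.4·0.4555 + 0.85·0.5445) ≈ 0.2825
After 'absent': P(strain 1) = 0.4·0.2825 / (0.4·0.2825 + 0.85·0.7175) ≈ 0.1563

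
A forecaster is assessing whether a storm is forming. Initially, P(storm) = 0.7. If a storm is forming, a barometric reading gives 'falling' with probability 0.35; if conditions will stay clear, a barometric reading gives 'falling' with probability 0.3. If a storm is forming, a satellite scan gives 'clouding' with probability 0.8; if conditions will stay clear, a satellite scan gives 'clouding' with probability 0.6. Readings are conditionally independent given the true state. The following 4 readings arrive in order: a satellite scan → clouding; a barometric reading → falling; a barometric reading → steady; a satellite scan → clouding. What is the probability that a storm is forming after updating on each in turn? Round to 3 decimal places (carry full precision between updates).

After a satellite scan='clouding': P(storm) = 0.8·0.7000 / (0.8·0.7000 + 0.6·0.3000) ≈ 0.7568
After a barometric reading='falling': P(storm) = 0.35·0.7568 / (0.35·0.7568 + 0.3·0.2432) ≈ 0.7840
After a barometric reading='steady': P(storm) = 0.65·0.7840 / (0.65·0.7840 + 0.7·0.2160) ≈ 0.7712
After a satellite scan='clouding': P(storm) = 0.8·0.7712 / (0.8·0.7712 + 0.6·0.2288) ≈ 0.8180

0.818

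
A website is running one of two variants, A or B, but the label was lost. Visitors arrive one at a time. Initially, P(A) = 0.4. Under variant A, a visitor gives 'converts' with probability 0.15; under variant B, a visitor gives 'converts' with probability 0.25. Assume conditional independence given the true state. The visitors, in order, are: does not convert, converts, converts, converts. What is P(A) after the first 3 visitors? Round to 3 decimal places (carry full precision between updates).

0.214

After 'does not convert': P(A) = 0.85·0.4000 / (0.85·0.4000 + 0.75·0.6000) ≈ 0.4304
After 'converts': P(A) = 0.15·0.4304 / (0.15·0.4304 + 0.25·0.5696) ≈ 0.3119
After 'converts': P(A) = 0.15·0.3119 / (0.15·0.3119 + 0.25·0.6881) ≈ 0.2138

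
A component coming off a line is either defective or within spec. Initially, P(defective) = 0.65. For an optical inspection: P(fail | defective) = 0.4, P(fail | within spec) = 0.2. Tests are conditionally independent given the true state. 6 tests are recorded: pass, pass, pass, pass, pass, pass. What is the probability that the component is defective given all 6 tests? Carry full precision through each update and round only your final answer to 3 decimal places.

0.248

After 'pass': P(defective) = 0.6·0.6500 / (0.6·0.6500 + 0.8·0.3500) ≈ 0.5821
After 'pass': P(defective) = 0.6·0.5821 / (0.6·0.5821 + 0.8·0.4179) ≈ 0.5109
After 'pass': P(defective) = 0.6·0.5109 / (0.6·0.5109 + 0.8·0.4891) ≈ 0.4393
After 'pass': P(defective) = 0.6·0.4393 / (0.6·0.4393 + 0.8·0.5607) ≈ 0.3701
After 'pass': P(defective) = 0.6·0.3701 / (0.6·0.3701 + 0.8·0.6299) ≈ 0.3059
After 'pass': P(defective) = 0.6·0.3059 / (0.6·0.3059 + 0.8·0.6941) ≈ 0.2484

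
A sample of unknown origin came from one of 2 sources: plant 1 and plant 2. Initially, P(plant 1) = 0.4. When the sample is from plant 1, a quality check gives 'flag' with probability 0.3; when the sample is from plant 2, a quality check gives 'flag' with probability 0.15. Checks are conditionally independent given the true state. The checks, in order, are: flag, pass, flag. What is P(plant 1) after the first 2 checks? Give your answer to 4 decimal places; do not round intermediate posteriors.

0.5234

After 'flag': P(plant 1) = 0.3·0.4000 / (0.3·0.4000 + 0.15·0.6000) ≈ 0.5714
After 'pass': P(plant 1) = 0.7·0.5714 / (0.7·0.5714 + 0.85·0.4286) ≈ 0.5234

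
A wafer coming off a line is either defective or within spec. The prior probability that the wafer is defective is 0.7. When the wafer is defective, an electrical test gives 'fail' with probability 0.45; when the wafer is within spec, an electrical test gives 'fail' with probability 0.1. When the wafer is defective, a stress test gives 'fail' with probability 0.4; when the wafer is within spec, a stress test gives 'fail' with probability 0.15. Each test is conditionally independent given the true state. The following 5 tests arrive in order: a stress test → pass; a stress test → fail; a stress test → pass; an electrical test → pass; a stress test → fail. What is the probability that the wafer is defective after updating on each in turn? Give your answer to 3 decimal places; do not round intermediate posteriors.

After a stress test='pass': P(defective) = 0.6·0.7000 / (0.6·0.7000 + 0.85·0.3000) ≈ 0.6222
After a stress test='fail': P(defective) = 0.4·0.6222 / (0.4·0.6222 + 0.15·0.3778) ≈ 0.8145
After a stress test='pass': P(defective) = 0.6·0.8145 / (0.6·0.8145 + 0.85·0.1855) ≈ 0.7561
After an electrical test='pass': P(defective) = 0.55·0.7561 / (0.55·0.7561 + 0.9·0.2439) ≈ 0.6545
After a stress test='fail': P(defective) = 0.4·0.6545 / (0.4·0.6545 + 0.15·0.3455) ≈ 0.8348

0.835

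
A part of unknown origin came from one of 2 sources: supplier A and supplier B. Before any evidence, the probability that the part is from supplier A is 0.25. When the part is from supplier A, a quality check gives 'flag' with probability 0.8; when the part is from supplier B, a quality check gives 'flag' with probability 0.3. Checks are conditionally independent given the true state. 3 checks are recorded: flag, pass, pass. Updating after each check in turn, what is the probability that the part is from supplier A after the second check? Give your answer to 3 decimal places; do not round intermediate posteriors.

0.203

After 'flag': P(supplier A) = 0.8·0.2500 / (0.8·0.2500 + 0.3·0.7500) ≈ 0.4706
After 'pass': P(supplier A) = 0.2·0.4706 / (0.2·0.4706 + 0.7·0.5294) ≈ 0.2025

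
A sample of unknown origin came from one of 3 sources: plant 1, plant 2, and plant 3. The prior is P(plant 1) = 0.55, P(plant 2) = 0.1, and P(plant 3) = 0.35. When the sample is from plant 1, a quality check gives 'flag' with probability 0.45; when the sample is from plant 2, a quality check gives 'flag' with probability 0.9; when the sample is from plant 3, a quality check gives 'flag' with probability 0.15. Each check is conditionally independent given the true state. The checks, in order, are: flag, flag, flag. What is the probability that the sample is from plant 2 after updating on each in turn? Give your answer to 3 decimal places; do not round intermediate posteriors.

After 'flag': normaliser = 0.45·0.5500 + 0.9·0.1000 + 0.15·0.3500; P(plant 1) ≈ 0.6346, P(plant 2) ≈ 0.2308, P(plant 3) ≈ 0.1346
After 'flag': normaliser = 0.45·0.6346 + 0.9·0.2308 + 0.15·0.1346; P(plant 1) ≈ 0.5562, P(plant 2) ≈ 0.4045, P(plant 3) ≈ 0.0393
After 'flag': normaliser = 0.45·0.5562 + 0.9·0.4045 + 0.15·0.0393; P(plant 1) ≈ 0.4035, P(plant 2) ≈ 0.5870, P(plant 3) ≈ 0.0095

0.587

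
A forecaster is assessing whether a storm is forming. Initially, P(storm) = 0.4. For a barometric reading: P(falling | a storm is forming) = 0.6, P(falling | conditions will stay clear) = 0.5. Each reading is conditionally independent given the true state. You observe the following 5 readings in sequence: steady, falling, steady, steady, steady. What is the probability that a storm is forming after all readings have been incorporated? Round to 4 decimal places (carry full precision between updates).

After 'steady': P(storm) = 0.4·0.4000 / (0.4·0.4000 + 0.5·0.6000) ≈ 0.3478
After 'falling': P(storm) = 0.6·0.3478 / (0.6·0.3478 + 0.5·0.6522) ≈ 0.3902
After 'steady': P(storm) = 0.4·0.3902 / (0.4·0.3902 + 0.5·0.6098) ≈ 0.3386
After 'steady': P(storm) = 0.4·0.3386 / (0.4·0.3386 + 0.5·0.6614) ≈ 0.2906
After 'steady': P(storm) = 0.4·0.2906 / (0.4·0.2906 + 0.5·0.7094) ≈ 0.2468

0.2468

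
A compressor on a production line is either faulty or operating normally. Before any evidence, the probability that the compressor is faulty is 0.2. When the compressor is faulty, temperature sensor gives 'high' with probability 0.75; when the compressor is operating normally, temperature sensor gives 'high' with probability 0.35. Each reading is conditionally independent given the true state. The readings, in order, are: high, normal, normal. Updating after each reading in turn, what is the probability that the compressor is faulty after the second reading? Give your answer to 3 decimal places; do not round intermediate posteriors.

0.171

After 'high': P(faulty) = 0.75·0.2000 / (0.75·0.2000 + 0.35·0.8000) ≈ 0.3488
After 'normal': P(faulty) = 0.25·0.3488 / (0.25·0.3488 + 0.65·0.6512) ≈ 0.1708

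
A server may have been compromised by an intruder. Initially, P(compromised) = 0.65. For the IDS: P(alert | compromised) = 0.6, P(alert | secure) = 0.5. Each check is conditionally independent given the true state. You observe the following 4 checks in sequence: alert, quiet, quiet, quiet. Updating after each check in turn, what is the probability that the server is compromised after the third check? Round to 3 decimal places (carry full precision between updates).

0.588

After 'alert': P(compromised) = 0.6·0.6500 / (0.6·0.6500 + 0.5·0.3500) ≈ 0.6903
After 'quiet': P(compromised) = 0.4·0.6903 / (0.4·0.6903 + 0.5·0.3097) ≈ 0.6407
After 'quiet': P(compromised) = 0.4·0.6407 / (0.4·0.6407 + 0.5·0.3593) ≈ 0.5878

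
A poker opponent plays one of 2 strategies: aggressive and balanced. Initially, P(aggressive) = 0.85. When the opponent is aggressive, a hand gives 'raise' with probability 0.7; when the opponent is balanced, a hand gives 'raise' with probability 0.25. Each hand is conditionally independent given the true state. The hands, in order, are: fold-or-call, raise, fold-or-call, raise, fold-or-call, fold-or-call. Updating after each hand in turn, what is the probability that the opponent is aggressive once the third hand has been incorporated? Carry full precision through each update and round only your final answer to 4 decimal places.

After 'fold-or-call': P(aggressive) = 0.3·0.8500 / (0.3·0.8500 + 0.75·0.1500) ≈ 0.6939
After 'raise': P(aggressive) = 0.7·0.6939 / (0.7·0.6939 + 0.25·0.3061) ≈ 0.8639
After 'fold-or-call': P(aggressive) = 0.3·0.8639 / (0.3·0.8639 + 0.75·0.1361) ≈ 0.7174

0.7174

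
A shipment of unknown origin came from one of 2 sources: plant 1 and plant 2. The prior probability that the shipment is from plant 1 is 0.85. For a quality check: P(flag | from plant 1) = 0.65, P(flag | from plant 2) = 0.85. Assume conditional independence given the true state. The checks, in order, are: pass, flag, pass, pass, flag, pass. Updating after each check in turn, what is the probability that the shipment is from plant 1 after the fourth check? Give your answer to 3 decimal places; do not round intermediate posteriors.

0.982

After 'pass': P(plant 1) = 0.35·0.8500 / (0.35·0.8500 + 0.15·0.1500) ≈ 0.9297
After 'flag': P(plant 1) = 0.65·0.9297 / (0.65·0.9297 + 0.85·0.0703) ≈ 0.9100
After 'pass': P(plant 1) = 0.35·0.9100 / (0.35·0.9100 + 0.15·0.0900) ≈ 0.9593
After 'pass': P(plant 1) = 0.35·0.9593 / (0.35·0.9593 + 0.15·0.0407) ≈ 0.9822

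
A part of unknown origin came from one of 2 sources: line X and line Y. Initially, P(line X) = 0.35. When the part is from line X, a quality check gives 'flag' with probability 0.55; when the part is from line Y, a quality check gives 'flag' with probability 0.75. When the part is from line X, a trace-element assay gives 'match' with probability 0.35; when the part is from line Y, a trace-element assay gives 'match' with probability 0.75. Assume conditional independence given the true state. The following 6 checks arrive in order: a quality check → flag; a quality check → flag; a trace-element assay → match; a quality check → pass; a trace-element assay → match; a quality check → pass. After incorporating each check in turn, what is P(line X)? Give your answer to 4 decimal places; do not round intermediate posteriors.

0.1697

Apply Bayes' rule sequentially, carrying P(line X) forward.
After a quality check='flag': P(line X) = 0.55·0.3500 / (0.55·0.3500 + 0.75·0.6500) ≈ 0.2831
After a quality check='flag': P(line X) = 0.55·0.2831 / (0.55·0.2831 + 0.75·0.7169) ≈ 0.2245
After a trace-element assay='match': P(line X) = 0.35·0.2245 / (0.35·0.2245 + 0.75·0.7755) ≈ 0.1190
After a quality check='pass': P(line X) = 0.45·0.1190 / (0.45·0.1190 + 0.25·0.8810) ≈ 0.1957
After a trace-element assay='match': P(line X) = 0.35·0.1957 / (0.35·0.1957 + 0.75·0.8043) ≈ 0.1019
After a quality check='pass': P(line X) = 0.45·0.1019 / (0.45·0.1019 + 0.25·0.8981) ≈ 0.1697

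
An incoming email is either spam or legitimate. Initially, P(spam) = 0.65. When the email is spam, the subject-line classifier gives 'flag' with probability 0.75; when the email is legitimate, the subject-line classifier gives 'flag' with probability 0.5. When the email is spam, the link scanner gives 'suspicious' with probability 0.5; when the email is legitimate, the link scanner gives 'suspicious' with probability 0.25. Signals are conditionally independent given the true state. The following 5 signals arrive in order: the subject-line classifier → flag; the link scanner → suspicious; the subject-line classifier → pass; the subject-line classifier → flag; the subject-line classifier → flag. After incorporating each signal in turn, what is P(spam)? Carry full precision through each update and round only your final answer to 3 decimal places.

0.862

After the subject-line classifier='flag': P(spam) = 0.75·0.6500 / (0.75·0.6500 + 0.5·0.3500) ≈ 0.7358
After the link scanner='suspicious': P(spam) = 0.5·0.7358 / (0.5·0.7358 + 0.25·0.2642) ≈ 0.8478
After the subject-line classifier='pass': P(spam) = 0.25·0.8478 / (0.25·0.8478 + 0.5·0.1522) ≈ 0.7358
After the subject-line classifier='flag': P(spam) = 0.75·0.7358 / (0.75·0.7358 + 0.5·0.2642) ≈ 0.8069
After the subject-line classifier='flag': P(spam) = 0.75·0.8069 / (0.75·0.8069 + 0.5·0.1931) ≈ 0.8624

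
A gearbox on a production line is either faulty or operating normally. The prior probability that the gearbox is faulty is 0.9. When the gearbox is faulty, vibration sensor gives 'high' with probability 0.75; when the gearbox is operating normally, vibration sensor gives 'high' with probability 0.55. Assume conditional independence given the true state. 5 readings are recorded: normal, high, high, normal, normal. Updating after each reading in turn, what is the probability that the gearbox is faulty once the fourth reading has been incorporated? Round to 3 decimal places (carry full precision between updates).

0.838

After 'normal': P(faulty) = 0.25·0.9000 / (0.25·0.9000 + 0.45·0.1000) ≈ 0.8333
After 'high': P(faulty) = 0.75·0.8333 / (0.75·0.8333 + 0.55·0.1667) ≈ 0.8721
After 'high': P(faulty) = 0.75·0.8721 / (0.75·0.8721 + 0.55·0.1279) ≈ 0.9029
After 'normal': P(faulty) = 0.25·0.9029 / (0.25·0.9029 + 0.45·0.0971) ≈ 0.8378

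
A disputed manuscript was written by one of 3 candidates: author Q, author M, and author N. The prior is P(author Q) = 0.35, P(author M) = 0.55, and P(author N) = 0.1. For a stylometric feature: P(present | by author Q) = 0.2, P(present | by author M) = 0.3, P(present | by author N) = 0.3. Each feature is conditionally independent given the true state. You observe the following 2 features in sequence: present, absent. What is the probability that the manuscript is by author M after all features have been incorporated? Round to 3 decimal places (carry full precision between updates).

0.600

After 'present': normaliser = 0.2·0.3500 + 0.3·0.5500 + 0.3·0.1000; P(author Q) ≈ 0.2642, P(author M) ≈ 0.6226, P(author N) ≈ 0.1132
After 'absent': normaliser = 0.8·0.2642 + 0.7·0.6226 + 0.7·0.1132; P(author Q) ≈ 0.2909, P(author M) ≈ 0.6000, P(author N) ≈ 0.1091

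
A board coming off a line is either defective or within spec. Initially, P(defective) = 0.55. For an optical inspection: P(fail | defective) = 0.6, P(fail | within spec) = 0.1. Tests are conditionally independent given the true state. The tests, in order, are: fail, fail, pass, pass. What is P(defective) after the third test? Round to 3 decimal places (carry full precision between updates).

Apply Bayes' rule sequentially, carrying P(defective) forward.
After 'fail': P(defective) = 0.6·0.5500 / (0.6·0.5500 + 0.1·0.4500) ≈ 0.8800
After 'fail': P(defective) = 0.6·0.8800 / (0.6·0.8800 + 0.1·0.1200) ≈ 0.9778
After 'pass': P(defective) = 0.4·0.9778 / (0.4·0.9778 + 0.9·0.0222) ≈ 0.9514

0.951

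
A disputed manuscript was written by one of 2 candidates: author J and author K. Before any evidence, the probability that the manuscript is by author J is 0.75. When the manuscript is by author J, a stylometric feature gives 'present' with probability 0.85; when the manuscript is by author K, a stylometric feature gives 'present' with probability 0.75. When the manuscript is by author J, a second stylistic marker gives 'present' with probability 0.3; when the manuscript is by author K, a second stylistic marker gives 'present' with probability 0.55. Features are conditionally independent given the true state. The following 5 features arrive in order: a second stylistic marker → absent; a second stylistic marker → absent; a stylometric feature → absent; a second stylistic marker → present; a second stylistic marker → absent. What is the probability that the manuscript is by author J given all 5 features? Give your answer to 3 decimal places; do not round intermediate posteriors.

0.787

After a second stylistic marker='absent': P(author J) = 0.7·0.7500 / (0.7·0.7500 + 0.45·0.2500) ≈ 0.8235
After a second stylistic marker='absent': P(author J) = 0.7·0.8235 / (0.7·0.8235 + 0.45·0.1765) ≈ 0.8789
After a stylometric feature='absent': P(author J) = 0.15·0.8789 / (0.15·0.8789 + 0.25·0.1211) ≈ 0.8133
After a second stylistic marker='present': P(author J) = 0.3·0.8133 / (0.3·0.8133 + 0.55·0.1867) ≈ 0.7038
After a second stylistic marker='absent': P(author J) = 0.7·0.7038 / (0.7·0.7038 + 0.45·0.2962) ≈ 0.7870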